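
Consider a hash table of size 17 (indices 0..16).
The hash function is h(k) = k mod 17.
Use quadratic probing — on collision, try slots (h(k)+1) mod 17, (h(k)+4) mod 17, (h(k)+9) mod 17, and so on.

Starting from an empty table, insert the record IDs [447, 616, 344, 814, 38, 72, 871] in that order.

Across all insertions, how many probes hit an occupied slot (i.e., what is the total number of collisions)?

14

Insert 447: h=5, slot 5 empty -> index 5.
Insert 616: h=4, slot 4 empty -> index 4.
Insert 344: h=4, slots 4,5 occupied -> index 8.
Insert 814: h=15, slot 15 empty -> index 15.
Insert 38: h=4, slots 4,5,8 occupied -> index 13.
Insert 72: h=4, slots 4,5,8,13 occupied -> index 3.
Insert 871: h=4, slots 4,5,8,13,3 occupied -> index 12.
Table: [., ., ., 72, 616, 447, ., ., 344, ., ., ., 871, 38, ., 814, .]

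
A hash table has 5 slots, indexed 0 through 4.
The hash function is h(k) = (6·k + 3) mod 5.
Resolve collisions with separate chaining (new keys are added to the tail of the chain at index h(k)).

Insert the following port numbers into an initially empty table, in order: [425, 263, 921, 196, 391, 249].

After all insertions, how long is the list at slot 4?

3

425 → bucket 3
263 → bucket 1
921 → bucket 4
196 → bucket 4 (collision)
391 → bucket 4 (collision)
249 → bucket 2
Final buckets:
0: .
1: 263
2: 249
3: 425
4: 921 -> 196 -> 391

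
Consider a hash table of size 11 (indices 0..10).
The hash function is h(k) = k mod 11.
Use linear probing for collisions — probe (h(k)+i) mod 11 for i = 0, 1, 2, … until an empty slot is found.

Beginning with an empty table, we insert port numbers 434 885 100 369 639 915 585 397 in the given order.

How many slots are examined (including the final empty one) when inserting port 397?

8

434: h=5 => slot 5
885: h=5, probe 5,6 => slot 6
100: h=1 => slot 1
369: h=6, probe 6,7 => slot 7
639: h=1, probe 1,2 => slot 2
915: h=2, probe 2,3 => slot 3
585: h=2, probe 2,3,4 => slot 4
397: h=1, probe 1,2,3,4,5,6,7,8 => slot 8
Table: [∅, 100, 639, 915, 585, 434, 885, 369, 397, ∅, ∅]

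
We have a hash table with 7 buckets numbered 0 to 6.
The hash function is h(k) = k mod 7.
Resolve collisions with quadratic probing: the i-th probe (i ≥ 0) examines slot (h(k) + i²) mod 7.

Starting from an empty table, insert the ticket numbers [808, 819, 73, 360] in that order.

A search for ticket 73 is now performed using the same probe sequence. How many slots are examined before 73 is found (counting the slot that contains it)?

2

808: h=3 => slot 3
819: h=0 => slot 0
73: h=3, probe 3,4 => slot 4
360: h=3, probe 3,4,0,5 => slot 5
Table: [819, -, -, 808, 73, 360, -]
Lookup 73: h=3, probe 3,4 → found at 4.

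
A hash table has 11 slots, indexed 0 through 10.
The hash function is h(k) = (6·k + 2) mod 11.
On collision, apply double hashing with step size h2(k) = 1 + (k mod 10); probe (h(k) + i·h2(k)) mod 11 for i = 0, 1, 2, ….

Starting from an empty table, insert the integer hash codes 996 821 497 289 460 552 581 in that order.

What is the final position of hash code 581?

7

996: h=5 -> slot 5
821: h=0 -> slot 0
497: h=3 -> slot 3
289: h=9 -> slot 9
460: h=1 -> slot 1
552: h=3, h2=3, probe 3,6 -> slot 6
581: h=1, h2=2, probe 1,3,5,7 -> slot 7
Table: [821, 460, -, 497, -, 996, 552, 581, -, 289, -]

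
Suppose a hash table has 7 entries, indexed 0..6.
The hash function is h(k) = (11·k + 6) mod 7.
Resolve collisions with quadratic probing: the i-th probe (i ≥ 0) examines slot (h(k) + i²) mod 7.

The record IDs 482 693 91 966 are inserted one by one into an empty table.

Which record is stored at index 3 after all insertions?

Insert 482: h=2, slot 2 empty => index 2.
Insert 693: h=6, slot 6 empty => index 6.
Insert 91: h=6, slot 6 occupied => index 0.
Insert 966: h=6, slots 6,0 occupied => index 3.
Table: [91, ., 482, 966, ., ., 693]

966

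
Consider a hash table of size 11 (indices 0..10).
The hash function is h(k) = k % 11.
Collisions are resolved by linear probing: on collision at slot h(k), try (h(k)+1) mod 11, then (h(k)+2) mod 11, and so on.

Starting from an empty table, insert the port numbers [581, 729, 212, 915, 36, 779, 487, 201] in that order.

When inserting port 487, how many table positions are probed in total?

4

581: h=9 => slot 9
729: h=3 => slot 3
212: h=3, probe 3,4 => slot 4
915: h=2 => slot 2
36: h=3, probe 3,4,5 => slot 5
779: h=9, probe 9,10 => slot 10
487: h=3, probe 3,4,5,6 => slot 6
201: h=3, probe 3,4,5,6,7 => slot 7
Table: [-, -, 915, 729, 212, 36, 487, 201, -, 581, 779]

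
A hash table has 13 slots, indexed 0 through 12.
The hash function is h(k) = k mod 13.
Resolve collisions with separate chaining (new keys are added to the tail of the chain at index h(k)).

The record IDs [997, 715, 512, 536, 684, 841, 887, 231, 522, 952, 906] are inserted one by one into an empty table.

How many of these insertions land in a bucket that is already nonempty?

997 -> bucket 9
715 -> bucket 0
512 -> bucket 5
536 -> bucket 3
684 -> bucket 8
841 -> bucket 9 (collision)
887 -> bucket 3 (collision)
231 -> bucket 10
522 -> bucket 2
952 -> bucket 3 (collision)
906 -> bucket 9 (collision)
Final buckets:
0: 715
1: .
2: 522
3: 536 -> 887 -> 952
4: .
5: 512
6: .
7: .
8: 684
9: 997 -> 841 -> 906
10: 231
11: .
12: .

4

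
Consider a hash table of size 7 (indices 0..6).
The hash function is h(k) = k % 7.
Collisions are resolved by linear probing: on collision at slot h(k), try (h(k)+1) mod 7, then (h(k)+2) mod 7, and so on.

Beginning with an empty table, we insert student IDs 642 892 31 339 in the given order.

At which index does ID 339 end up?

642: h=5 => slot 5
892: h=3 => slot 3
31: h=3, probe 3,4 => slot 4
339: h=3, probe 3,4,5,6 => slot 6
Table: [_, _, _, 892, 31, 642, 339]

6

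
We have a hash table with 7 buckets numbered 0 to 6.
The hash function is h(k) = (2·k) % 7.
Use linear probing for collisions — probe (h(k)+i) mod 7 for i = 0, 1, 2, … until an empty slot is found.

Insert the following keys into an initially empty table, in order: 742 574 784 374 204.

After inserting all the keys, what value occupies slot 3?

742 hashes to 0; slot 0 is free -> place at 0.
574 hashes to 0; 0 taken -> place at 1.
784 hashes to 0; 0,1 taken -> place at 2.
374 hashes to 6; slot 6 is free -> place at 6.
204 hashes to 2; 2 taken -> place at 3.
Table: [742, 574, 784, 204, —, —, 374]

204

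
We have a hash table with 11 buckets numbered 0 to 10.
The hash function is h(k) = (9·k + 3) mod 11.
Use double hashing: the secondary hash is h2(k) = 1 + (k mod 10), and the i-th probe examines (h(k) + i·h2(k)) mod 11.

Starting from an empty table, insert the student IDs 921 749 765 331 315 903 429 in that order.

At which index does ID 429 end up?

921 hashes to 9; slot 9 is free -> place at 9.
749 hashes to 1; slot 1 is free -> place at 1.
765 hashes to 2; slot 2 is free -> place at 2.
331 hashes to 1, h2=2; 1 taken -> place at 3.
315 hashes to 0; slot 0 is free -> place at 0.
903 hashes to 1, h2=4; 1 taken -> place at 5.
429 hashes to 3, h2=10; 3,2,1,0 taken -> place at 10.
Table: [315, 749, 765, 331, ., 903, ., ., ., 921, 429]

10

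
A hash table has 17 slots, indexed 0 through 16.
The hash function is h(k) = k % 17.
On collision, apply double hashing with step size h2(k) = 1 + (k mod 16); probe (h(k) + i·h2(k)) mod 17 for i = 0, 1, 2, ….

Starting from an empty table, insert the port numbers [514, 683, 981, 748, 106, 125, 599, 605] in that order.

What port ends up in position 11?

599

Insert 514: h=4, slot 4 empty → index 4.
Insert 683: h=3, slot 3 empty → index 3.
Insert 981: h=12, slot 12 empty → index 12.
Insert 748: h=0, slot 0 empty → index 0.
Insert 106: h=4, h2=11, slot 4 occupied → index 15.
Insert 125: h=6, slot 6 empty → index 6.
Insert 599: h=4, h2=8, slots 4,12,3 occupied → index 11.
Insert 605: h=10, slot 10 empty → index 10.
Table: [748, ., ., 683, 514, ., 125, ., ., ., 605, 599, 981, ., ., 106, .]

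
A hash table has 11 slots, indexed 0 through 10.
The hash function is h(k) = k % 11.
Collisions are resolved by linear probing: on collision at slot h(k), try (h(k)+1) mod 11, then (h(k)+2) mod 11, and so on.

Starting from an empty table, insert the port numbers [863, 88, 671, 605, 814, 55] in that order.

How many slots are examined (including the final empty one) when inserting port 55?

5

Insert 863: h=5, slot 5 empty → index 5.
Insert 88: h=0, slot 0 empty → index 0.
Insert 671: h=0, slot 0 occupied → index 1.
Insert 605: h=0, slots 0,1 occupied → index 2.
Insert 814: h=0, slots 0,1,2 occupied → index 3.
Insert 55: h=0, slots 0,1,2,3 occupied → index 4.
Table: [88, 671, 605, 814, 55, 863, ∅, ∅, ∅, ∅, ∅]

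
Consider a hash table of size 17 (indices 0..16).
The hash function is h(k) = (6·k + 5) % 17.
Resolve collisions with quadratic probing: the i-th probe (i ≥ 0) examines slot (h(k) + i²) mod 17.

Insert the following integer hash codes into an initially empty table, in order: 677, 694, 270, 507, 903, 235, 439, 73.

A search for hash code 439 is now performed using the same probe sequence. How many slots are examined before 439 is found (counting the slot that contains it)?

5

677 hashes to 4; slot 4 is free => place at 4.
694 hashes to 4; 4 taken => place at 5.
270 hashes to 10; slot 10 is free => place at 10.
507 hashes to 4; 4,5 taken => place at 8.
903 hashes to 0; slot 0 is free => place at 0.
235 hashes to 4; 4,5,8 taken => place at 13.
439 hashes to 4; 4,5,8,13 taken => place at 3.
73 hashes to 1; slot 1 is free => place at 1.
Table: [903, 73, ∅, 439, 677, 694, ∅, ∅, 507, ∅, 270, ∅, ∅, 235, ∅, ∅, ∅]
Lookup 439: h=4, probe 4,5,8,13,3 → found at 3.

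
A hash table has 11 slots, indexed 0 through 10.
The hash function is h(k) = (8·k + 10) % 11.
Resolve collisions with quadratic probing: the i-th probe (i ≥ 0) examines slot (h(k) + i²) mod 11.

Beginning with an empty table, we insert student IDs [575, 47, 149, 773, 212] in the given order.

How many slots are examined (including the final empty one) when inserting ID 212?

4

575 hashes to 1; slot 1 is free => place at 1.
47 hashes to 1; 1 taken => place at 2.
149 hashes to 3; slot 3 is free => place at 3.
773 hashes to 1; 1,2 taken => place at 5.
212 hashes to 1; 1,2,5 taken => place at 10.
Table: [-, 575, 47, 149, -, 773, -, -, -, -, 212]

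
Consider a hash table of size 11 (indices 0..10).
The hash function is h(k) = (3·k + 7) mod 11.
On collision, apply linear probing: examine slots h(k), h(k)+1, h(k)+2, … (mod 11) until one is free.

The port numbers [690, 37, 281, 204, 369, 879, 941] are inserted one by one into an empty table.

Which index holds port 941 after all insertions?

7

Insert 690: h=9, slot 9 empty -> index 9.
Insert 37: h=8, slot 8 empty -> index 8.
Insert 281: h=3, slot 3 empty -> index 3.
Insert 204: h=3, slot 3 occupied -> index 4.
Insert 369: h=3, slots 3,4 occupied -> index 5.
Insert 879: h=4, slots 4,5 occupied -> index 6.
Insert 941: h=3, slots 3,4,5,6 occupied -> index 7.
Table: [., ., ., 281, 204, 369, 879, 941, 37, 690, .]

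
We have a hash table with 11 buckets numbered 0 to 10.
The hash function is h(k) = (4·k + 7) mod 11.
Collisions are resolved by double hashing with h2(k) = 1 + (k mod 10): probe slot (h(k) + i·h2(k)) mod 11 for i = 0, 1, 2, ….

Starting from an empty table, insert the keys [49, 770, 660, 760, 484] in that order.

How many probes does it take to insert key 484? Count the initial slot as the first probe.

2

49 hashes to 5; slot 5 is free -> place at 5.
770 hashes to 7; slot 7 is free -> place at 7.
660 hashes to 7, h2=1; 7 taken -> place at 8.
760 hashes to 0; slot 0 is free -> place at 0.
484 hashes to 7, h2=5; 7 taken -> place at 1.
Table: [760, 484, —, —, —, 49, —, 770, 660, —, —]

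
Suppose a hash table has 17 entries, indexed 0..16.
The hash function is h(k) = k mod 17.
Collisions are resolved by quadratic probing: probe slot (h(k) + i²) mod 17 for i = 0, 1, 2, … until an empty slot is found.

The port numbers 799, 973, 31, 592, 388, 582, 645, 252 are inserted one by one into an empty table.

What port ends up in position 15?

799 hashes to 0; slot 0 is free -> place at 0.
973 hashes to 4; slot 4 is free -> place at 4.
31 hashes to 14; slot 14 is free -> place at 14.
592 hashes to 14; 14 taken -> place at 15.
388 hashes to 14; 14,15 taken -> place at 1.
582 hashes to 4; 4 taken -> place at 5.
645 hashes to 16; slot 16 is free -> place at 16.
252 hashes to 14; 14,15,1 taken -> place at 6.
Table: [799, 388, ., ., 973, 582, 252, ., ., ., ., ., ., ., 31, 592, 645]

592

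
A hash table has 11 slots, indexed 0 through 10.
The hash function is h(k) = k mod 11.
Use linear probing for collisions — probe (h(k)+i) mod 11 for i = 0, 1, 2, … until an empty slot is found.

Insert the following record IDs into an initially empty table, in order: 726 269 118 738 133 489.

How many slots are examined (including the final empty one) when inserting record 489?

2

Insert 726: h=0, slot 0 empty -> index 0.
Insert 269: h=5, slot 5 empty -> index 5.
Insert 118: h=8, slot 8 empty -> index 8.
Insert 738: h=1, slot 1 empty -> index 1.
Insert 133: h=1, slot 1 occupied -> index 2.
Insert 489: h=5, slot 5 occupied -> index 6.
Table: [726, 738, 133, —, —, 269, 489, —, 118, —, —]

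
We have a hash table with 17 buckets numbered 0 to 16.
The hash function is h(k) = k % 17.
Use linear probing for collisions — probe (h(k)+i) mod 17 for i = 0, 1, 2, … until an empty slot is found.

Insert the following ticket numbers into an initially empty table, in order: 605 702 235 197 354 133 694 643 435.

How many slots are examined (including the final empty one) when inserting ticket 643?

5

Insert 605: h=10, slot 10 empty => index 10.
Insert 702: h=5, slot 5 empty => index 5.
Insert 235: h=14, slot 14 empty => index 14.
Insert 197: h=10, slot 10 occupied => index 11.
Insert 354: h=14, slot 14 occupied => index 15.
Insert 133: h=14, slots 14,15 occupied => index 16.
Insert 694: h=14, slots 14,15,16 occupied => index 0.
Insert 643: h=14, slots 14,15,16,0 occupied => index 1.
Insert 435: h=10, slots 10,11 occupied => index 12.
Table: [694, 643, -, -, -, 702, -, -, -, -, 605, 197, 435, -, 235, 354, 133]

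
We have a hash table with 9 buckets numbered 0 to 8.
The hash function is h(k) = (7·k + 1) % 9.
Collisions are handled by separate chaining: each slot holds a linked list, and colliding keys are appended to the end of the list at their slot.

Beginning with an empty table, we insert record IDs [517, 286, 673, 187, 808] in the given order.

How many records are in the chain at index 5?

4

Insert 517: h=2, bucket 2 empty → new chain.
Insert 286: h=5, bucket 5 empty → new chain.
Insert 673: h=5, bucket 5 nonempty → append to chain.
Insert 187: h=5, bucket 5 nonempty → append to chain.
Insert 808: h=5, bucket 5 nonempty → append to chain.
Final buckets:
0: ∅
1: ∅
2: 517
3: ∅
4: ∅
5: 286 -> 673 -> 187 -> 808
6: ∅
7: ∅
8: ∅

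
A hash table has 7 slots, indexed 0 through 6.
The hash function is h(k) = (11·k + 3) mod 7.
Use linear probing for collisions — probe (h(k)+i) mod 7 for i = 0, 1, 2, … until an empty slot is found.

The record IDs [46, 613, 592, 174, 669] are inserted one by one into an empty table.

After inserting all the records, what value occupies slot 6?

613

46 hashes to 5; slot 5 is free => place at 5.
613 hashes to 5; 5 taken => place at 6.
592 hashes to 5; 5,6 taken => place at 0.
174 hashes to 6; 6,0 taken => place at 1.
669 hashes to 5; 5,6,0,1 taken => place at 2.
Table: [592, 174, 669, ∅, ∅, 46, 613]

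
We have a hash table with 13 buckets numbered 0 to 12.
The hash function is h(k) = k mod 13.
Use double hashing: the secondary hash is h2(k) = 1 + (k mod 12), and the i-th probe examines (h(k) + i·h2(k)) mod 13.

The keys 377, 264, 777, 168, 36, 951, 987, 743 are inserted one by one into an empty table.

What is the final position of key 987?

377: h=0 => slot 0
264: h=4 => slot 4
777: h=10 => slot 10
168: h=12 => slot 12
36: h=10, h2=1, probe 10,11 => slot 11
951: h=2 => slot 2
987: h=12, h2=4, probe 12,3 => slot 3
743: h=2, h2=12, probe 2,1 => slot 1
Table: [377, 743, 951, 987, 264, -, -, -, -, -, 777, 36, 168]

3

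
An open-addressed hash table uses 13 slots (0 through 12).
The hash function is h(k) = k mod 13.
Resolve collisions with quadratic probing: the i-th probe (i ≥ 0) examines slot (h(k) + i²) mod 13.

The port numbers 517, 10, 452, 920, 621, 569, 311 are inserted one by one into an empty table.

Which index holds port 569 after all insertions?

517 hashes to 10; slot 10 is free -> place at 10.
10 hashes to 10; 10 taken -> place at 11.
452 hashes to 10; 10,11 taken -> place at 1.
920 hashes to 10; 10,11,1 taken -> place at 6.
621 hashes to 10; 10,11,1,6 taken -> place at 0.
569 hashes to 10; 10,11,1,6,0 taken -> place at 9.
311 hashes to 12; slot 12 is free -> place at 12.
Table: [621, 452, _, _, _, _, 920, _, _, 569, 517, 10, 311]

9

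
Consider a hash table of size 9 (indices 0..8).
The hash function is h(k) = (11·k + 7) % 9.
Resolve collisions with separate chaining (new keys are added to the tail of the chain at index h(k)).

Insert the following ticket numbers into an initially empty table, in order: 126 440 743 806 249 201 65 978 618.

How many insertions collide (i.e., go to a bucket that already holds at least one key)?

3

126 → bucket 7
440 → bucket 5
743 → bucket 8
806 → bucket 8 (collision)
249 → bucket 1
201 → bucket 4
65 → bucket 2
978 → bucket 1 (collision)
618 → bucket 1 (collision)
Final buckets:
0: .
1: 249 -> 978 -> 618
2: 65
3: .
4: 201
5: 440
6: .
7: 126
8: 743 -> 806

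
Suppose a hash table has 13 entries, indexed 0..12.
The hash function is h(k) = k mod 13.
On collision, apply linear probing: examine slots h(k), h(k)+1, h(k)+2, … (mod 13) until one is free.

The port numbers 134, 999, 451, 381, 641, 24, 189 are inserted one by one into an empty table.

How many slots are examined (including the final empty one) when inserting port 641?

Insert 134: h=4, slot 4 empty → index 4.
Insert 999: h=11, slot 11 empty → index 11.
Insert 451: h=9, slot 9 empty → index 9.
Insert 381: h=4, slot 4 occupied → index 5.
Insert 641: h=4, slots 4,5 occupied → index 6.
Insert 24: h=11, slot 11 occupied → index 12.
Insert 189: h=7, slot 7 empty → index 7.
Table: [—, —, —, —, 134, 381, 641, 189, —, 451, —, 999, 24]

3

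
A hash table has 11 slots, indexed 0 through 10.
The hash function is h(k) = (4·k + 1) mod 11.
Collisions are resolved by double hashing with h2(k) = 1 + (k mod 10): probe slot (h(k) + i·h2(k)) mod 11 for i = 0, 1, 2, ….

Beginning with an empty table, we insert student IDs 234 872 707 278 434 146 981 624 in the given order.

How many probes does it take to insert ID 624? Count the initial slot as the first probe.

6

Insert 234: h=2, slot 2 empty => index 2.
Insert 872: h=2, h2=3, slot 2 occupied => index 5.
Insert 707: h=2, h2=8, slot 2 occupied => index 10.
Insert 278: h=2, h2=9, slot 2 occupied => index 0.
Insert 434: h=10, h2=5, slot 10 occupied => index 4.
Insert 146: h=2, h2=7, slot 2 occupied => index 9.
Insert 981: h=9, h2=2, slots 9,0,2,4 occupied => index 6.
Insert 624: h=0, h2=5, slots 0,5,10,4,9 occupied => index 3.
Table: [278, _, 234, 624, 434, 872, 981, _, _, 146, 707]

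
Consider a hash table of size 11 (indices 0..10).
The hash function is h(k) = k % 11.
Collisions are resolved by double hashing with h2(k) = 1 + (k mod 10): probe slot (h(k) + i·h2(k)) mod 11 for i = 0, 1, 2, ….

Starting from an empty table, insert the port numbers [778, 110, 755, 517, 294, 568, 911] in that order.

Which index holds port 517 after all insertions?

778 hashes to 8; slot 8 is free => place at 8.
110 hashes to 0; slot 0 is free => place at 0.
755 hashes to 7; slot 7 is free => place at 7.
517 hashes to 0, h2=8; 0,8 taken => place at 5.
294 hashes to 8, h2=5; 8 taken => place at 2.
568 hashes to 7, h2=9; 7,5 taken => place at 3.
911 hashes to 9; slot 9 is free => place at 9.
Table: [110, ∅, 294, 568, ∅, 517, ∅, 755, 778, 911, ∅]

5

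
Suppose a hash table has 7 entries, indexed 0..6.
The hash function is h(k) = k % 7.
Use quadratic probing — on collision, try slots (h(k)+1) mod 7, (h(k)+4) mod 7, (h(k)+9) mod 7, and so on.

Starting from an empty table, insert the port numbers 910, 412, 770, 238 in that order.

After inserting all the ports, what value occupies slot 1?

Insert 910: h=0, slot 0 empty => index 0.
Insert 412: h=6, slot 6 empty => index 6.
Insert 770: h=0, slot 0 occupied => index 1.
Insert 238: h=0, slots 0,1 occupied => index 4.
Table: [910, 770, _, _, 238, _, 412]

770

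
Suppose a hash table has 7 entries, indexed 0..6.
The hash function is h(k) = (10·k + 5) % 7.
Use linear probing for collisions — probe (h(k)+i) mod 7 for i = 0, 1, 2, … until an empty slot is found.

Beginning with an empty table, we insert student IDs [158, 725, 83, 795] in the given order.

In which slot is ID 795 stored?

5

158: h=3 -> slot 3
725: h=3, probe 3,4 -> slot 4
83: h=2 -> slot 2
795: h=3, probe 3,4,5 -> slot 5
Table: [_, _, 83, 158, 725, 795, _]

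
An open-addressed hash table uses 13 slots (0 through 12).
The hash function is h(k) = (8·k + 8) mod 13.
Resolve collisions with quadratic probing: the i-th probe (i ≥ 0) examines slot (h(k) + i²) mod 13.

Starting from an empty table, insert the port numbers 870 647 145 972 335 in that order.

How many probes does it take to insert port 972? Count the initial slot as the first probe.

3

Insert 870: h=0, slot 0 empty => index 0.
Insert 647: h=10, slot 10 empty => index 10.
Insert 145: h=11, slot 11 empty => index 11.
Insert 972: h=10, slots 10,11 occupied => index 1.
Insert 335: h=10, slots 10,11,1 occupied => index 6.
Table: [870, 972, —, —, —, —, 335, —, —, —, 647, 145, —]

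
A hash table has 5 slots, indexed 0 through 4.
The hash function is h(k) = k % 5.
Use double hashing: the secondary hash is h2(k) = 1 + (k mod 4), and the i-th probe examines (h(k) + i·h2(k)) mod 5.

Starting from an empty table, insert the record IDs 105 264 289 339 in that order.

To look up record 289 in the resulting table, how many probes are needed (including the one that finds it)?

105: h=0 -> slot 0
264: h=4 -> slot 4
289: h=4, h2=2, probe 4,1 -> slot 1
339: h=4, h2=4, probe 4,3 -> slot 3
Table: [105, 289, ., 339, 264]
Lookup 289: h=4, h2=2, probe 4,1 → found at 1.

2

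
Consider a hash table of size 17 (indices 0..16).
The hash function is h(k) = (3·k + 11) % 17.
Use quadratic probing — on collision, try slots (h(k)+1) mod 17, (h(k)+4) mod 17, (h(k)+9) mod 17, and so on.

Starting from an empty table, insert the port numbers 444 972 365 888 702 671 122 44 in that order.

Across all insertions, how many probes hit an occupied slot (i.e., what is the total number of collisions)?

2

444 hashes to 0; slot 0 is free → place at 0.
972 hashes to 3; slot 3 is free → place at 3.
365 hashes to 1; slot 1 is free → place at 1.
888 hashes to 6; slot 6 is free → place at 6.
702 hashes to 9; slot 9 is free → place at 9.
671 hashes to 1; 1 taken → place at 2.
122 hashes to 3; 3 taken → place at 4.
44 hashes to 7; slot 7 is free → place at 7.
Table: [444, 365, 671, 972, 122, ., 888, 44, ., 702, ., ., ., ., ., ., .]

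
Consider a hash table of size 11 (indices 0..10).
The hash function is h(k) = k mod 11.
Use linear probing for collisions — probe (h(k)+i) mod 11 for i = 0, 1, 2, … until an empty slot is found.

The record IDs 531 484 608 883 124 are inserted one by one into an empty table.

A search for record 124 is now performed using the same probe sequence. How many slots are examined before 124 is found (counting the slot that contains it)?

Insert 531: h=3, slot 3 empty => index 3.
Insert 484: h=0, slot 0 empty => index 0.
Insert 608: h=3, slot 3 occupied => index 4.
Insert 883: h=3, slots 3,4 occupied => index 5.
Insert 124: h=3, slots 3,4,5 occupied => index 6.
Table: [484, _, _, 531, 608, 883, 124, _, _, _, _]
Lookup 124: h=3, probe 3,4,5,6 → found at 6.

4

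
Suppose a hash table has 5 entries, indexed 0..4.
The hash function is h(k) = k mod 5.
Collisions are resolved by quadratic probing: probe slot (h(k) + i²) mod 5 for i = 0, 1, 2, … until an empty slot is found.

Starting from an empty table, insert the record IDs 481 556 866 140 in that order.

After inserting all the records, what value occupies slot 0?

Insert 481: h=1, slot 1 empty → index 1.
Insert 556: h=1, slot 1 occupied → index 2.
Insert 866: h=1, slots 1,2 occupied → index 0.
Insert 140: h=0, slots 0,1 occupied → index 4.
Table: [866, 481, 556, ∅, 140]

866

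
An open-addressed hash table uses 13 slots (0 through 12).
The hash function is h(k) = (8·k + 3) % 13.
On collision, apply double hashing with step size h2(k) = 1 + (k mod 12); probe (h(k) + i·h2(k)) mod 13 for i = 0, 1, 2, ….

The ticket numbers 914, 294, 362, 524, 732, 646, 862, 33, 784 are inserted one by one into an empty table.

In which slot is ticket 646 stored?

8

914: h=9 -> slot 9
294: h=2 -> slot 2
362: h=0 -> slot 0
524: h=9, h2=9, probe 9,5 -> slot 5
732: h=9, h2=1, probe 9,10 -> slot 10
646: h=10, h2=11, probe 10,8 -> slot 8
862: h=9, h2=11, probe 9,7 -> slot 7
33: h=7, h2=10, probe 7,4 -> slot 4
784: h=9, h2=5, probe 9,1 -> slot 1
Table: [362, 784, 294, -, 33, 524, -, 862, 646, 914, 732, -, -]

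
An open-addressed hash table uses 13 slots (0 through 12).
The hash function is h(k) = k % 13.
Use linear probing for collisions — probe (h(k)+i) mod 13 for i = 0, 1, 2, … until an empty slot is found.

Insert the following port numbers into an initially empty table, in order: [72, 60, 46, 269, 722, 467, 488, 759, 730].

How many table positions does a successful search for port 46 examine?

72 hashes to 7; slot 7 is free → place at 7.
60 hashes to 8; slot 8 is free → place at 8.
46 hashes to 7; 7,8 taken → place at 9.
269 hashes to 9; 9 taken → place at 10.
722 hashes to 7; 7,8,9,10 taken → place at 11.
467 hashes to 12; slot 12 is free → place at 12.
488 hashes to 7; 7,8,9,10,11,12 taken → place at 0.
759 hashes to 5; slot 5 is free → place at 5.
730 hashes to 2; slot 2 is free → place at 2.
Table: [488, —, 730, —, —, 759, —, 72, 60, 46, 269, 722, 467]
Lookup 46: h=7, probe 7,8,9 → found at 9.

3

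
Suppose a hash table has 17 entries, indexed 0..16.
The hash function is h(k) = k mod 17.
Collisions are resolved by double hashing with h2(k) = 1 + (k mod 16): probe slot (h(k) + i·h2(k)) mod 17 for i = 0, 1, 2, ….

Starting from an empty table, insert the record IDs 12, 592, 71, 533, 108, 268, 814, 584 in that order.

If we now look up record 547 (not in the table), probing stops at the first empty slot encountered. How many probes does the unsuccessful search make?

3

12: h=12 -> slot 12
592: h=14 -> slot 14
71: h=3 -> slot 3
533: h=6 -> slot 6
108: h=6, h2=13, probe 6,2 -> slot 2
268: h=13 -> slot 13
814: h=15 -> slot 15
584: h=6, h2=9, probe 6,15,7 -> slot 7
Table: [—, —, 108, 71, —, —, 533, 584, —, —, —, —, 12, 268, 592, 814, —]
Lookup 547: h=3, h2=4, probe 3,7,11 → slot 11 empty, not found.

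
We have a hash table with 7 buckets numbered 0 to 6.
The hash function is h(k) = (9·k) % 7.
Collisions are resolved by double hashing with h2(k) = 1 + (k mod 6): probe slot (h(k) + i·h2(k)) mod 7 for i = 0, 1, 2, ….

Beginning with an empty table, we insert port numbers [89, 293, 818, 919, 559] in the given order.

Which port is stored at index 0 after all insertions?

89 hashes to 3; slot 3 is free -> place at 3.
293 hashes to 5; slot 5 is free -> place at 5.
818 hashes to 5, h2=3; 5 taken -> place at 1.
919 hashes to 4; slot 4 is free -> place at 4.
559 hashes to 5, h2=2; 5 taken -> place at 0.
Table: [559, 818, _, 89, 919, 293, _]

559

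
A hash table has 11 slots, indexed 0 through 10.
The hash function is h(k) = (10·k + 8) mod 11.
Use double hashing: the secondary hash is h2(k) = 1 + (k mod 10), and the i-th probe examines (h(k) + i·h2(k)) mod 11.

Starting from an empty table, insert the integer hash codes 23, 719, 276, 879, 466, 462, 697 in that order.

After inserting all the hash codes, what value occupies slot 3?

23 hashes to 7; slot 7 is free -> place at 7.
719 hashes to 4; slot 4 is free -> place at 4.
276 hashes to 7, h2=7; 7 taken -> place at 3.
879 hashes to 9; slot 9 is free -> place at 9.
466 hashes to 4, h2=7; 4 taken -> place at 0.
462 hashes to 8; slot 8 is free -> place at 8.
697 hashes to 4, h2=8; 4 taken -> place at 1.
Table: [466, 697, ., 276, 719, ., ., 23, 462, 879, .]

276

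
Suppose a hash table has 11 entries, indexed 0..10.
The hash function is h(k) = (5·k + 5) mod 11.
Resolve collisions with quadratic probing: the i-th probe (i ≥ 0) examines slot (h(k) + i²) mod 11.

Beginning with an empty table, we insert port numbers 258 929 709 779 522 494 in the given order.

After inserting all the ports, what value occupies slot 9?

258 hashes to 8; slot 8 is free => place at 8.
929 hashes to 8; 8 taken => place at 9.
709 hashes to 8; 8,9 taken => place at 1.
779 hashes to 6; slot 6 is free => place at 6.
522 hashes to 8; 8,9,1,6 taken => place at 2.
494 hashes to 0; slot 0 is free => place at 0.
Table: [494, 709, 522, ., ., ., 779, ., 258, 929, .]

929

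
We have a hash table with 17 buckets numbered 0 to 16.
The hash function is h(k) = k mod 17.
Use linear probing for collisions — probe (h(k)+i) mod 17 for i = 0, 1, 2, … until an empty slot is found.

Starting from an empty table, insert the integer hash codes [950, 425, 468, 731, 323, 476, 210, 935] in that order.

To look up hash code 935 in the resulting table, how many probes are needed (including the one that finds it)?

Insert 950: h=15, slot 15 empty => index 15.
Insert 425: h=0, slot 0 empty => index 0.
Insert 468: h=9, slot 9 empty => index 9.
Insert 731: h=0, slot 0 occupied => index 1.
Insert 323: h=0, slots 0,1 occupied => index 2.
Insert 476: h=0, slots 0,1,2 occupied => index 3.
Insert 210: h=6, slot 6 empty => index 6.
Insert 935: h=0, slots 0,1,2,3 occupied => index 4.
Table: [425, 731, 323, 476, 935, -, 210, -, -, 468, -, -, -, -, -, 950, -]
Lookup 935: h=0, probe 0,1,2,3,4 → found at 4.

5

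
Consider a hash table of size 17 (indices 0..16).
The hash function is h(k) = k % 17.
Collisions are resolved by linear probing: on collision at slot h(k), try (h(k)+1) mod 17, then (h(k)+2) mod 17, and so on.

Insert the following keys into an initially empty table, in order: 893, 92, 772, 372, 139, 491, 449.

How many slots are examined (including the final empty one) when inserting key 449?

4

Insert 893: h=9, slot 9 empty => index 9.
Insert 92: h=7, slot 7 empty => index 7.
Insert 772: h=7, slot 7 occupied => index 8.
Insert 372: h=15, slot 15 empty => index 15.
Insert 139: h=3, slot 3 empty => index 3.
Insert 491: h=15, slot 15 occupied => index 16.
Insert 449: h=7, slots 7,8,9 occupied => index 10.
Table: [—, —, —, 139, —, —, —, 92, 772, 893, 449, —, —, —, —, 372, 491]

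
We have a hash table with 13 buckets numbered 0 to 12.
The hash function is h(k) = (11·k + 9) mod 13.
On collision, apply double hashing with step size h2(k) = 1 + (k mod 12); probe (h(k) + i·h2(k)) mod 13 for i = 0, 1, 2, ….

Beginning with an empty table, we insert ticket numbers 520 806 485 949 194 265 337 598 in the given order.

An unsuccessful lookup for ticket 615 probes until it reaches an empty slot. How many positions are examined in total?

2

520: h=9 → slot 9
806: h=9, h2=3, probe 9,12 → slot 12
485: h=1 → slot 1
949: h=9, h2=2, probe 9,11 → slot 11
194: h=11, h2=3, probe 11,1,4 → slot 4
265: h=12, h2=2, probe 12,1,3 → slot 3
337: h=11, h2=2, probe 11,0 → slot 0
598: h=9, h2=11, probe 9,7 → slot 7
Table: [337, 485, _, 265, 194, _, _, 598, _, 520, _, 949, 806]
Lookup 615: h=1, h2=4, probe 1,5 → slot 5 empty, not found.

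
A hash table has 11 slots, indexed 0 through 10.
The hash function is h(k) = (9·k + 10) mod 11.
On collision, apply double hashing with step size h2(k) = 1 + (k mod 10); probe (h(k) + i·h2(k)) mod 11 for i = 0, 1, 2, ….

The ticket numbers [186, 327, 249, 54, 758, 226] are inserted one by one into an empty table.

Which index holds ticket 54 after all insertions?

186: h=1 → slot 1
327: h=5 → slot 5
249: h=7 → slot 7
54: h=1, h2=5, probe 1,6 → slot 6
758: h=1, h2=9, probe 1,10 → slot 10
226: h=9 → slot 9
Table: [., 186, ., ., ., 327, 54, 249, ., 226, 758]

6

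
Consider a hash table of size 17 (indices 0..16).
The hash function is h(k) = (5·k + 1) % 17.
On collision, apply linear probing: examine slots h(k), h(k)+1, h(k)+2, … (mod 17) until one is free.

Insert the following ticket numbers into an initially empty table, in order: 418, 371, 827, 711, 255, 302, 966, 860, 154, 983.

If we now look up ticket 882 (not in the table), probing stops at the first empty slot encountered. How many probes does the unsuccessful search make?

418: h=0 -> slot 0
371: h=3 -> slot 3
827: h=5 -> slot 5
711: h=3, probe 3,4 -> slot 4
255: h=1 -> slot 1
302: h=15 -> slot 15
966: h=3, probe 3,4,5,6 -> slot 6
860: h=0, probe 0,1,2 -> slot 2
154: h=6, probe 6,7 -> slot 7
983: h=3, probe 3,4,5,6,7,8 -> slot 8
Table: [418, 255, 860, 371, 711, 827, 966, 154, 983, ∅, ∅, ∅, ∅, ∅, ∅, 302, ∅]
Lookup 882: h=8, probe 8,9 → slot 9 empty, not found.

2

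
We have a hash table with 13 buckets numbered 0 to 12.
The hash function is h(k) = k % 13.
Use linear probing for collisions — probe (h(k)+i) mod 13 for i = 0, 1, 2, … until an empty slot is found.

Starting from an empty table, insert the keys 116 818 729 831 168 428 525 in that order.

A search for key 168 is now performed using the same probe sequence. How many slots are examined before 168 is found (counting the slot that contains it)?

5

116: h=12 => slot 12
818: h=12, probe 12,0 => slot 0
729: h=1 => slot 1
831: h=12, probe 12,0,1,2 => slot 2
168: h=12, probe 12,0,1,2,3 => slot 3
428: h=12, probe 12,0,1,2,3,4 => slot 4
525: h=5 => slot 5
Table: [818, 729, 831, 168, 428, 525, -, -, -, -, -, -, 116]
Lookup 168: h=12, probe 12,0,1,2,3 → found at 3.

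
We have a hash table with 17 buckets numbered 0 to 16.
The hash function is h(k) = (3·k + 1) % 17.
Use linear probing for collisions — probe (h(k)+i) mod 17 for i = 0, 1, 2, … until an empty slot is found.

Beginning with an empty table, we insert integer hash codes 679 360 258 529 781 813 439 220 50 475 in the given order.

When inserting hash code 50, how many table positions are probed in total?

Insert 679: h=15, slot 15 empty → index 15.
Insert 360: h=10, slot 10 empty → index 10.
Insert 258: h=10, slot 10 occupied → index 11.
Insert 529: h=7, slot 7 empty → index 7.
Insert 781: h=15, slot 15 occupied → index 16.
Insert 813: h=9, slot 9 empty → index 9.
Insert 439: h=9, slots 9,10,11 occupied → index 12.
Insert 220: h=15, slots 15,16 occupied → index 0.
Insert 50: h=15, slots 15,16,0 occupied → index 1.
Insert 475: h=15, slots 15,16,0,1 occupied → index 2.
Table: [220, 50, 475, —, —, —, —, 529, —, 813, 360, 258, 439, —, —, 679, 781]

4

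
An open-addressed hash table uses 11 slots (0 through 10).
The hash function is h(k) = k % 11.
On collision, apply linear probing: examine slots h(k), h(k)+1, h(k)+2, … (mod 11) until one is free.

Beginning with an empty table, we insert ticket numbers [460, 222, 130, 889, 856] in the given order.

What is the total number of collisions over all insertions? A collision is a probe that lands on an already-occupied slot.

Insert 460: h=9, slot 9 empty → index 9.
Insert 222: h=2, slot 2 empty → index 2.
Insert 130: h=9, slot 9 occupied → index 10.
Insert 889: h=9, slots 9,10 occupied → index 0.
Insert 856: h=9, slots 9,10,0 occupied → index 1.
Table: [889, 856, 222, ∅, ∅, ∅, ∅, ∅, ∅, 460, 130]

6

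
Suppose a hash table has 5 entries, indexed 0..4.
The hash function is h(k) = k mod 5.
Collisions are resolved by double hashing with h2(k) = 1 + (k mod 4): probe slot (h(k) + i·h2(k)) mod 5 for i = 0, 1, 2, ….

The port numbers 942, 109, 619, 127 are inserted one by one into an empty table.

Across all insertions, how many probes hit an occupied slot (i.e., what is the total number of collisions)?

2

942: h=2 -> slot 2
109: h=4 -> slot 4
619: h=4, h2=4, probe 4,3 -> slot 3
127: h=2, h2=4, probe 2,1 -> slot 1
Table: [_, 127, 942, 619, 109]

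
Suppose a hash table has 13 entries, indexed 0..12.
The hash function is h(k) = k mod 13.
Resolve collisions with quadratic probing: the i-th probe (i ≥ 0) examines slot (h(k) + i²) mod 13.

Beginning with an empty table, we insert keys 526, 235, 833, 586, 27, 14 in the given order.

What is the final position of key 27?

526 hashes to 6; slot 6 is free -> place at 6.
235 hashes to 1; slot 1 is free -> place at 1.
833 hashes to 1; 1 taken -> place at 2.
586 hashes to 1; 1,2 taken -> place at 5.
27 hashes to 1; 1,2,5 taken -> place at 10.
14 hashes to 1; 1,2,5,10 taken -> place at 4.
Table: [∅, 235, 833, ∅, 14, 586, 526, ∅, ∅, ∅, 27, ∅, ∅]

10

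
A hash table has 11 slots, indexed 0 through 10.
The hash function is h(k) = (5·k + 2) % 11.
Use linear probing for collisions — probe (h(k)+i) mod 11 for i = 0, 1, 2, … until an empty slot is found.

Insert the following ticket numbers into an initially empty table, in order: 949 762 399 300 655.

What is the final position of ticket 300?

949 hashes to 6; slot 6 is free -> place at 6.
762 hashes to 6; 6 taken -> place at 7.
399 hashes to 6; 6,7 taken -> place at 8.
300 hashes to 6; 6,7,8 taken -> place at 9.
655 hashes to 10; slot 10 is free -> place at 10.
Table: [., ., ., ., ., ., 949, 762, 399, 300, 655]

9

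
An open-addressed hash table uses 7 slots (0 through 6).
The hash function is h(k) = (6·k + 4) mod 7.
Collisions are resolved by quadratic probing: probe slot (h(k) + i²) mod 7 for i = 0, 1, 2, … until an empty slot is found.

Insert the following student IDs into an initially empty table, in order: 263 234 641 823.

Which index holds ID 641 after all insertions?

263: h=0 -> slot 0
234: h=1 -> slot 1
641: h=0, probe 0,1,4 -> slot 4
823: h=0, probe 0,1,4,2 -> slot 2
Table: [263, 234, 823, —, 641, —, —]

4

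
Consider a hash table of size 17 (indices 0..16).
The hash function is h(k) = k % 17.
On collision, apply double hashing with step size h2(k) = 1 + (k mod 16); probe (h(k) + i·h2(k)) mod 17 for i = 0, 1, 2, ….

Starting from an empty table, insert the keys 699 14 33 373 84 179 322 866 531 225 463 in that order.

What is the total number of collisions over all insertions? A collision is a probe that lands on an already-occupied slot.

13

Insert 699: h=2, slot 2 empty → index 2.
Insert 14: h=14, slot 14 empty → index 14.
Insert 33: h=16, slot 16 empty → index 16.
Insert 373: h=16, h2=6, slot 16 occupied → index 5.
Insert 84: h=16, h2=5, slot 16 occupied → index 4.
Insert 179: h=9, slot 9 empty → index 9.
Insert 322: h=16, h2=3, slots 16,2,5 occupied → index 8.
Insert 866: h=16, h2=3, slots 16,2,5,8 occupied → index 11.
Insert 531: h=4, h2=4, slots 4,8 occupied → index 12.
Insert 225: h=4, h2=2, slot 4 occupied → index 6.
Insert 463: h=4, h2=16, slot 4 occupied → index 3.
Table: [_, _, 699, 463, 84, 373, 225, _, 322, 179, _, 866, 531, _, 14, _, 33]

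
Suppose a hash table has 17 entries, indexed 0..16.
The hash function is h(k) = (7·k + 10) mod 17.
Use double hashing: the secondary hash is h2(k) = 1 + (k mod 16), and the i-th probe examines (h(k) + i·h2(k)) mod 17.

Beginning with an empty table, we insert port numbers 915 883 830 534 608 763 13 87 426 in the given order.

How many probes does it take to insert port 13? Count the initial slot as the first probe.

3

Insert 915: h=6, slot 6 empty → index 6.
Insert 883: h=3, slot 3 empty → index 3.
Insert 830: h=6, h2=15, slot 6 occupied → index 4.
Insert 534: h=8, slot 8 empty → index 8.
Insert 608: h=16, slot 16 empty → index 16.
Insert 763: h=13, slot 13 empty → index 13.
Insert 13: h=16, h2=14, slots 16,13 occupied → index 10.
Insert 87: h=7, slot 7 empty → index 7.
Insert 426: h=0, slot 0 empty → index 0.
Table: [426, ∅, ∅, 883, 830, ∅, 915, 87, 534, ∅, 13, ∅, ∅, 763, ∅, ∅, 608]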